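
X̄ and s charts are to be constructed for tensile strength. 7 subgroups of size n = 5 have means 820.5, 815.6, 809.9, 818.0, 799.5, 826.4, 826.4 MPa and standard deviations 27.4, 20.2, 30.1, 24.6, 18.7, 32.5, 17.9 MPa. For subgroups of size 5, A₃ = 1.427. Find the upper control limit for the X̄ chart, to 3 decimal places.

X̄̄ = (820.5 + 815.6 + 809.9 + 818.0 + 799.5 + 826.4 + 826.4) / 7 = 816.6143
s̄ = (27.4 + 20.2 + 30.1 + 24.6 + 18.7 + 32.5 + 17.9) / 7 = 24.4857
UCL = X̄̄ + A₃·s̄ = 816.6143 + 1.427 × 24.4857 = 851.5554

851.555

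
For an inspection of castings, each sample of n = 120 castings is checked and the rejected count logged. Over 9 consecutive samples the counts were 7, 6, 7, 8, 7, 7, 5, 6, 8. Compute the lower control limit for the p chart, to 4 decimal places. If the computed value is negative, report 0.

0.0000

p̄ = Σdᵢ / (k·n) = 61 / (9 × 120) = 0.05648
LCL = p̄ − 3·√(p̄(1−p̄)/n) = 0.05648 − 3 × 0.02107 = -0.00674 → 0 (negative, so LCL = 0)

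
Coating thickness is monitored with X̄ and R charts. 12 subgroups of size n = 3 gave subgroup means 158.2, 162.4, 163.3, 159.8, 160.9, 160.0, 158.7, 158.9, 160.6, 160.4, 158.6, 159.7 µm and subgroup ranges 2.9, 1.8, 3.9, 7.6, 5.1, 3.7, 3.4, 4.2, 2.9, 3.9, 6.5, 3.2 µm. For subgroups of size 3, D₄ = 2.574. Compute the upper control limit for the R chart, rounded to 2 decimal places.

R̄ = (2.9 + 1.8 + 3.9 + 7.6 + 5.1 + 3.7 + 3.4 + 4.2 + 2.9 + 3.9 + 6.5 + 3.2) / 12 = 49.1000 / 12 = 4.0917
UCL_R = D₄·R̄ = 2.574 × 4.0917 = 10.5320

10.53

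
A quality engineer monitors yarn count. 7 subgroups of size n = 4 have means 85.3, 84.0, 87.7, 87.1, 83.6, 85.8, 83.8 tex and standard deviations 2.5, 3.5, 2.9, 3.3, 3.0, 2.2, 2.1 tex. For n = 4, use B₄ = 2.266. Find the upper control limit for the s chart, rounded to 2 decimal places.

s̄ = (2.5 + 3.5 + 2.9 + 3.3 + 3.0 + 2.2 + 2.1) / 7 = 2.7857
UCL_s = B₄·s̄ = 2.266 × 2.7857 = 6.3124

6.31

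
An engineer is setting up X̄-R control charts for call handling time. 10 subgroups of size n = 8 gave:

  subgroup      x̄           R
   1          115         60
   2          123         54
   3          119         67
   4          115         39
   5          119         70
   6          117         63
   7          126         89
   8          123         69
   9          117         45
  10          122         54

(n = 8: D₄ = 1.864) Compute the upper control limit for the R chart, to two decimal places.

R̄ = (60 + 54 + 67 + 39 + 70 + 63 + 89 + 69 + 45 + 54) / 10 = 610.0000 / 10 = 61.0000
UCL_R = D₄·R̄ = 1.864 × 61.0000 = 113.7040

113.70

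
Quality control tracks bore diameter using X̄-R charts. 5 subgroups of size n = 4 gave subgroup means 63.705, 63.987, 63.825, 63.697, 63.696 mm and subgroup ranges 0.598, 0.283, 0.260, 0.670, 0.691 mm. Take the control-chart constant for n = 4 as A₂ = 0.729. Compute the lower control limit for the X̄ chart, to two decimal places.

63.42

X̄̄ = (63.705 + 63.987 + 63.825 + 63.697 + 63.696) / 5 = 318.9100 / 5 = 63.7820
R̄ = (0.598 + 0.283 + 0.260 + 0.670 + 0.691) / 5 = 2.5020 / 5 = 0.5004
LCL = X̄̄ − A₂·R̄ = 63.7820 − 0.729 × 0.5004 = 63.4172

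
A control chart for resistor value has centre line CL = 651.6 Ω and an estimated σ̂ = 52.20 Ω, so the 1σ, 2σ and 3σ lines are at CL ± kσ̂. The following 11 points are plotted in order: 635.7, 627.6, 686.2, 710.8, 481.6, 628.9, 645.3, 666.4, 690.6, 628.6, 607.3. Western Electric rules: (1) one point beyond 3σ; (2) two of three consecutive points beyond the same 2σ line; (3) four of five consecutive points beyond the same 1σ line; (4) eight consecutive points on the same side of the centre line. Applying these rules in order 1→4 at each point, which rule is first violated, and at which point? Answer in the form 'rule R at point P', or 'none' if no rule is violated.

rule 1 at point 5

Zone of each point (C = within 1σ̂, B = 1σ̂–2σ̂, A = 2σ̂–3σ̂, * = beyond 3σ̂; sign = side of CL): 1:-C, 2:-C, 3:+C, 4:+B, 5:-*, 6:-C, 7:-C, 8:+C, 9:+C, 10:-C, 11:-C
Rule 1 (one point beyond the 3σ limits) is satisfied at point 5.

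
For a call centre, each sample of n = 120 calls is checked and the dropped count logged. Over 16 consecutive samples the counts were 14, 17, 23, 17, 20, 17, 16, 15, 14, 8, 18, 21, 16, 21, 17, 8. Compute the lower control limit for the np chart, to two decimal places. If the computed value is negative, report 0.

p̄ = Σdᵢ / (k·n) = 262 / (16 × 120) = 0.13646
LCL = np̄ − 3·√(np̄(1−p̄)) = 16.3750 − 3 × 3.7604 = 5.0938

5.09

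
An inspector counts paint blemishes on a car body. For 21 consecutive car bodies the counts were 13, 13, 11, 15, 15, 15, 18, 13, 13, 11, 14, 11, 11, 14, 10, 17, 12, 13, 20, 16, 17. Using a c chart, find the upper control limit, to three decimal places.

c̄ = (13 + 13 + 11 + 15 + 15 + 15 + 18 + 13 + 13 + 11 + 14 + 11 + 11 + 14 + 10 + 17 + 12 + 13 + 20 + 16 + 17) / 21 = 292 / 21 = 13.9048
UCL = c̄ + 3√c̄ = 13.9048 + 3 × √13.9048 = 13.9048 + 3 × 3.7289 = 25.0915

25.091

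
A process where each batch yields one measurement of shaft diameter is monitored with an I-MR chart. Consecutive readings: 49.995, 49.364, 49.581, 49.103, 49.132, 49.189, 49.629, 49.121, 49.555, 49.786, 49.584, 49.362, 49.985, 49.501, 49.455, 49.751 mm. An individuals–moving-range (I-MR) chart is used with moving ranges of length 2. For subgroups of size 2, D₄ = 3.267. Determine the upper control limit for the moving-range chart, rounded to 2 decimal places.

Moving ranges: 0.631, 0.217, 0.478, 0.029, 0.057, 0.440, 0.508, 0.434, 0.231, 0.202, 0.222, 0.623, 0.484, 0.046, 0.296; M̄R̄ = 4.8980 / 15 = 0.3265
UCL_MR = D₄·M̄R̄ = 3.267 × 0.3265 = 1.0668

1.07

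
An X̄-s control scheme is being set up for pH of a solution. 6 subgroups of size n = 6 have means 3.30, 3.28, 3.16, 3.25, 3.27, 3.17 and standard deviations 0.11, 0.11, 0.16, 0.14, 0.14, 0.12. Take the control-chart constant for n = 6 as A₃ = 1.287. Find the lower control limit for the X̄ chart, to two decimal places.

3.07

X̄̄ = (3.30 + 3.28 + 3.16 + 3.25 + 3.27 + 3.17) / 6 = 3.2383
s̄ = (0.11 + 0.11 + 0.16 + 0.14 + 0.14 + 0.12) / 6 = 0.1300
LCL = X̄̄ − A₃·s̄ = 3.2383 − 1.287 × 0.1300 = 3.0710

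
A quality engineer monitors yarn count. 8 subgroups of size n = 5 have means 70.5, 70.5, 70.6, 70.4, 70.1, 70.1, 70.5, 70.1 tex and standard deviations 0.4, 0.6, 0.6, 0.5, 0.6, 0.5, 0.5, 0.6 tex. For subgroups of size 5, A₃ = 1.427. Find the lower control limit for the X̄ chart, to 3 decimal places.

69.583

X̄̄ = (70.5 + 70.5 + 70.6 + 70.4 + 70.1 + 70.1 + 70.5 + 70.1) / 8 = 70.3500
s̄ = (0.4 + 0.6 + 0.6 + 0.5 + 0.6 + 0.5 + 0.5 + 0.6) / 8 = 0.5375
LCL = X̄̄ − A₃·s̄ = 70.3500 − 1.427 × 0.5375 = 69.5830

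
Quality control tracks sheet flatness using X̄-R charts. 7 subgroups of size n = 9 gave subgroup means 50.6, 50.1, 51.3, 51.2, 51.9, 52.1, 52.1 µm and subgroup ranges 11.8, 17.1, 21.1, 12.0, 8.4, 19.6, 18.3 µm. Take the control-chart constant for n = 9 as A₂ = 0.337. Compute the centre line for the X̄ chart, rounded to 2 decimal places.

51.33

X̄̄ = (50.6 + 50.1 + 51.3 + 51.2 + 51.9 + 52.1 + 52.1) / 7 = 359.3000 / 7 = 51.3286
CL = X̄̄ = 51.3286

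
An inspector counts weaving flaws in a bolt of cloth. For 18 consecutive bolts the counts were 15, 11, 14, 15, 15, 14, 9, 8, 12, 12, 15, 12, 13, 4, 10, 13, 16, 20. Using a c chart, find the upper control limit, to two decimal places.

c̄ = (15 + 11 + 14 + 15 + 15 + 14 + 9 + 8 + 12 + 12 + 15 + 12 + 13 + 4 + 10 + 13 + 16 + 20) / 18 = 228 / 18 = 12.6667
UCL = c̄ + 3√c̄ = 12.6667 + 3 × √12.6667 = 12.6667 + 3 × 3.5590 = 23.3437

23.34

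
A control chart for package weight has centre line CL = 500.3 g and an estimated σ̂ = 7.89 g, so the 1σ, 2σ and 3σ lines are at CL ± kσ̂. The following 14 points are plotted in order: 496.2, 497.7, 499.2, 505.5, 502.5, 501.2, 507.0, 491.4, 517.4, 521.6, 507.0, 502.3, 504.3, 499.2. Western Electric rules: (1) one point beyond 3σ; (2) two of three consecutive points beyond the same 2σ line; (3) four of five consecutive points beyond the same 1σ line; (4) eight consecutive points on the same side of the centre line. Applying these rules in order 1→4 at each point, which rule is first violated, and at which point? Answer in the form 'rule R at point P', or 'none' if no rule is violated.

Zone of each point (C = within 1σ̂, B = 1σ̂–2σ̂, A = 2σ̂–3σ̂, * = beyond 3σ̂; sign = side of CL): 1:-C, 2:-C, 3:-C, 4:+C, 5:+C, 6:+C, 7:+C, 8:-B, 9:+A, 10:+A, 11:+C, 12:+C, 13:+C, 14:-C
Rule 2 (two of three consecutive points beyond the same 2σ limit) is satisfied at point 10.

rule 2 at point 10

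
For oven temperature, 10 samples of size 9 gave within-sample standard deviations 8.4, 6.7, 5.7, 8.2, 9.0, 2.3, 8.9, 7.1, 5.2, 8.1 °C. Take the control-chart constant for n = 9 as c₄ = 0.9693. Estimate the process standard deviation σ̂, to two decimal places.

7.18

s̄ = (8.4 + 6.7 + 5.7 + 8.2 + 9.0 + 2.3 + 8.9 + 7.1 + 5.2 + 8.1) / 10 = 6.9600
σ̂ = s̄ / c₄ = 6.9600 / 0.9693 = 7.1804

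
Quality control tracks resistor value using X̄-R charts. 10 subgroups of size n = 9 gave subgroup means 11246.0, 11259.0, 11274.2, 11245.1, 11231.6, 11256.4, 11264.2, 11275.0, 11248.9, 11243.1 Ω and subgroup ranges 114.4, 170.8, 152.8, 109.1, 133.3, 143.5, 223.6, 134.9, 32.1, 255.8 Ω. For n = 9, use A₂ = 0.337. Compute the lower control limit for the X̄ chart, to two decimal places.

11204.80

X̄̄ = (11246.0 + 11259.0 + 11274.2 + 11245.1 + 11231.6 + 11256.4 + 11264.2 + 11275.0 + 11248.9 + 11243.1) / 10 = 112543.5000 / 10 = 11254.3500
R̄ = (114.4 + 170.8 + 152.8 + 109.1 + 133.3 + 143.5 + 223.6 + 134.9 + 32.1 + 255.8) / 10 = 1470.3000 / 10 = 147.0300
LCL = X̄̄ − A₂·R̄ = 11254.3500 − 0.337 × 147.0300 = 11204.8009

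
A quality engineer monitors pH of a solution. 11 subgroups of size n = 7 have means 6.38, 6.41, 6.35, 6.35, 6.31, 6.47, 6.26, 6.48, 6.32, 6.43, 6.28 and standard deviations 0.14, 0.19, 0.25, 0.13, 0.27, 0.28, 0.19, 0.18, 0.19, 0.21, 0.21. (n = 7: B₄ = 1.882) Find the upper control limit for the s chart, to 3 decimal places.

0.383

s̄ = (0.14 + 0.19 + 0.25 + 0.13 + 0.27 + 0.28 + 0.19 + 0.18 + 0.19 + 0.21 + 0.21) / 11 = 0.2036
UCL_s = B₄·s̄ = 1.882 × 0.2036 = 0.3832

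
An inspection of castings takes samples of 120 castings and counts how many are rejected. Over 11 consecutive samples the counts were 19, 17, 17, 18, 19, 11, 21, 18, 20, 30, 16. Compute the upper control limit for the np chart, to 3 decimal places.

p̄ = Σdᵢ / (k·n) = 206 / (11 × 120) = 0.15606
UCL = np̄ + 3·√(np̄(1−p̄)) = 18.7273 + 3 × √(18.7273×0.84394) = 18.7273 + 3 × 3.9755 = 30.6538

30.654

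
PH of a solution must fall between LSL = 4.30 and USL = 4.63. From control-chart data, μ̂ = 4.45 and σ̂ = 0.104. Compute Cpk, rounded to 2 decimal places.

Cpu = (USL − μ̂) / (3σ̂) = (4.63 − 4.45) / (3 × 0.104) = 0.5769; Cpl = (μ̂ − LSL) / (3σ̂) = (4.45 − 4.30) / (3 × 0.104) = 0.4808; Cpk = min(Cpu, Cpl) = 0.4808

0.48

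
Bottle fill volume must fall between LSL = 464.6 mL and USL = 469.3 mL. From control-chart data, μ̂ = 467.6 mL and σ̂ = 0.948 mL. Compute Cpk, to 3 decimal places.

Cpu = (USL − μ̂) / (3σ̂) = (469.3 − 467.6) / (3 × 0.948) = 0.5977; Cpl = (μ̂ − LSL) / (3σ̂) = (467.6 − 464.6) / (3 × 0.948) = 1.0549; Cpk = min(Cpu, Cpl) = 0.5977

0.598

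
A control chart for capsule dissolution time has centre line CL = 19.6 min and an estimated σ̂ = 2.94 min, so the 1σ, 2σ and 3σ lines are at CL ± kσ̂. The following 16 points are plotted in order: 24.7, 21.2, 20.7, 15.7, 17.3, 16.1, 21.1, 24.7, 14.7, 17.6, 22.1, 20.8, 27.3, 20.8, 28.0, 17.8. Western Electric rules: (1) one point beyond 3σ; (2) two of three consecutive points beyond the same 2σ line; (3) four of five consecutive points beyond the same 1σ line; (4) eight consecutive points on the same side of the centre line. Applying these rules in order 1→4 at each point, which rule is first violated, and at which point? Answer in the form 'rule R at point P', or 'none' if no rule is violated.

Zone of each point (C = within 1σ̂, B = 1σ̂–2σ̂, A = 2σ̂–3σ̂, * = beyond 3σ̂; sign = side of CL): 1:+B, 2:+C, 3:+C, 4:-B, 5:-C, 6:-B, 7:+C, 8:+B, 9:-B, 10:-C, 11:+C, 12:+C, 13:+A, 14:+C, 15:+A, 16:-C
Rule 2 (two of three consecutive points beyond the same 2σ limit) is satisfied at point 15.

rule 2 at point 15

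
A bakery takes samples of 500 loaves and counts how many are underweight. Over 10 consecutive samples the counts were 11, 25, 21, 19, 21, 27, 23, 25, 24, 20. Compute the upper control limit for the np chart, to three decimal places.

35.238

p̄ = Σdᵢ / (k·n) = 216 / (10 × 500) = 0.04320
UCL = np̄ + 3·√(np̄(1−p̄)) = 21.6000 + 3 × √(21.6000×0.95680) = 21.6000 + 3 × 4.5461 = 35.2383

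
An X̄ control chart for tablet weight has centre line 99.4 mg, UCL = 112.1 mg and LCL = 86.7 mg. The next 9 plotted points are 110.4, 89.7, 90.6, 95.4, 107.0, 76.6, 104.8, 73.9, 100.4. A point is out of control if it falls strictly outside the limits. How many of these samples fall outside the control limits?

2

Compare each point to [86.7, 112.1]: sample 6 = 76.6 < LCL; sample 8 = 73.9 < LCL.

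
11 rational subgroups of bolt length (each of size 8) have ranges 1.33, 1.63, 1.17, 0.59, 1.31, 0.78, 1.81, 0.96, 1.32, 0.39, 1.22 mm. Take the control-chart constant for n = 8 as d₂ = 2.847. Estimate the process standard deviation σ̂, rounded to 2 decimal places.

0.40

R̄ = (1.33 + 1.63 + 1.17 + 0.59 + 1.31 + 0.78 + 1.81 + 0.96 + 1.32 + 0.39 + 1.22) / 11 = 1.1373
σ̂ = R̄ / d₂ = 1.1373 / 2.847 = 0.3995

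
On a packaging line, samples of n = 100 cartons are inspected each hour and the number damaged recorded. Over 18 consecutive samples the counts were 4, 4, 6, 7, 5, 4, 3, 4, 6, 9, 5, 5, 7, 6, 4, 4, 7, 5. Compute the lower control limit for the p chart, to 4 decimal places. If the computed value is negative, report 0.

p̄ = Σdᵢ / (k·n) = 95 / (18 × 100) = 0.05278
LCL = p̄ − 3·√(p̄(1−p̄)/n) = 0.05278 − 3 × 0.02236 = -0.01430 → 0 (negative, so LCL = 0)

0.0000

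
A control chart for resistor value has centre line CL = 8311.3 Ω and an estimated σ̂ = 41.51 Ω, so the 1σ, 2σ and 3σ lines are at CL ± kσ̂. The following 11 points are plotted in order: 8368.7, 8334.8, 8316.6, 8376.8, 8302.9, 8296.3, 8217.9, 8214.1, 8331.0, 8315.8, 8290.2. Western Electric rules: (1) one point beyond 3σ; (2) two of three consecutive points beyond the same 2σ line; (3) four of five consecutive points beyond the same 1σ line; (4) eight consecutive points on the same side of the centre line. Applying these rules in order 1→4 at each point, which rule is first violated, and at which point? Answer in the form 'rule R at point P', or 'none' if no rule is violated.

Zone of each point (C = within 1σ̂, B = 1σ̂–2σ̂, A = 2σ̂–3σ̂, * = beyond 3σ̂; sign = side of CL): 1:+B, 2:+C, 3:+C, 4:+B, 5:-C, 6:-C, 7:-A, 8:-A, 9:+C, 10:+C, 11:-C
Rule 2 (two of three consecutive points beyond the same 2σ limit) is satisfied at point 8.

rule 2 at point 8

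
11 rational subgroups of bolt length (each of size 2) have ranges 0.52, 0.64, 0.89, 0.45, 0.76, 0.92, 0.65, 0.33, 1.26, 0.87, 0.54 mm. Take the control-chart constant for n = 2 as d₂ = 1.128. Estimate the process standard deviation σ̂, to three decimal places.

0.631

R̄ = (0.52 + 0.64 + 0.89 + 0.45 + 0.76 + 0.92 + 0.65 + 0.33 + 1.26 + 0.87 + 0.54) / 11 = 0.7118
σ̂ = R̄ / d₂ = 0.7118 / 1.128 = 0.6310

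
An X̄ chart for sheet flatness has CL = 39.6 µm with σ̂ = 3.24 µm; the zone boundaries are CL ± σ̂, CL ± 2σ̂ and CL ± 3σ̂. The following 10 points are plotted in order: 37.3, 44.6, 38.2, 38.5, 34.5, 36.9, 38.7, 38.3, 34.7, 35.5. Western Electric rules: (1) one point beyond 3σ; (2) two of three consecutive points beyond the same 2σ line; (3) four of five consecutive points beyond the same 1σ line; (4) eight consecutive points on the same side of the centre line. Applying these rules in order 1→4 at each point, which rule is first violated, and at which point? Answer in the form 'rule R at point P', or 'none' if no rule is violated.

rule 4 at point 10

Zone of each point (C = within 1σ̂, B = 1σ̂–2σ̂, A = 2σ̂–3σ̂, * = beyond 3σ̂; sign = side of CL): 1:-C, 2:+B, 3:-C, 4:-C, 5:-B, 6:-C, 7:-C, 8:-C, 9:-B, 10:-B
Rule 4 (eight consecutive points on the same side of the centre line) is satisfied at point 10.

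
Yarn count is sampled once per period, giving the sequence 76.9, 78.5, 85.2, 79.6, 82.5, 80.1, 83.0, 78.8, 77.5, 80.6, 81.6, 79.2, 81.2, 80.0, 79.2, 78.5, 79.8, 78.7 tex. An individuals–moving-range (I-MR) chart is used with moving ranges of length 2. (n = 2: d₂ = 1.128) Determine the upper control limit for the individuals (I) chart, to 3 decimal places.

X̄ = (76.9 + 78.5 + 85.2 + 79.6 + 82.5 + 80.1 + 83.0 + 78.8 + 77.5 + 80.6 + 81.6 + 79.2 + 81.2 + 80.0 + 79.2 + 78.5 + 79.8 + 78.7) / 18 = 80.0500
Moving ranges: 1.6, 6.7, 5.6, 2.9, 2.4, 2.9, 4.2, 1.3, 3.1, 1.0, 2.4, 2.0, 1.2, 0.8, 0.7, 1.3, 1.1; M̄R̄ = 41.2000 / 17 = 2.4235
UCL = X̄ + 3·M̄R̄/d₂ = 80.0500 + 3 × 2.4235 / 1.128 = 86.4956

86.496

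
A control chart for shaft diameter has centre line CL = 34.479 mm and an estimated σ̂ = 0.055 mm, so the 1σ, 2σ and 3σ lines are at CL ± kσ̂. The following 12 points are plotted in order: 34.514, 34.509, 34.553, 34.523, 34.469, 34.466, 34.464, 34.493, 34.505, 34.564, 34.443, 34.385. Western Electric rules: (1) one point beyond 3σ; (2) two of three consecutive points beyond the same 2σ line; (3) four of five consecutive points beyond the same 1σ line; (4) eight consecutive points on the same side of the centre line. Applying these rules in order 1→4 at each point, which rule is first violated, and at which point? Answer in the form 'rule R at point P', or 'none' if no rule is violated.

Zone of each point (C = within 1σ̂, B = 1σ̂–2σ̂, A = 2σ̂–3σ̂, * = beyond 3σ̂; sign = side of CL): 1:+C, 2:+C, 3:+B, 4:+C, 5:-C, 6:-C, 7:-C, 8:+C, 9:+C, 10:+B, 11:-C, 12:-B
No rule fires across all 12 points.

none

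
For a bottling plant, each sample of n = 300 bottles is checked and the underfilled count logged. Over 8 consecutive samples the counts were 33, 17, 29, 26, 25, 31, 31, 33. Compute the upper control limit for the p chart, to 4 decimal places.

0.1442

p̄ = Σdᵢ / (k·n) = 225 / (8 × 300) = 0.09375
UCL = p̄ + 3·√(p̄(1−p̄)/n) = 0.09375 + 3 × √(0.09375×0.90625/300) = 0.09375 + 3 × 0.01683 = 0.14424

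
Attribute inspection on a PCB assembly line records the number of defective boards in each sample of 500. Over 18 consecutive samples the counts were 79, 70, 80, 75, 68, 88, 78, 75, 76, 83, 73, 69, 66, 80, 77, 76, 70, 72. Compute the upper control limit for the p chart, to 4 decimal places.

p̄ = Σdᵢ / (k·n) = 1355 / (18 × 500) = 0.15056
UCL = p̄ + 3·√(p̄(1−p̄)/n) = 0.15056 + 3 × √(0.15056×0.84944/500) = 0.15056 + 3 × 0.01599 = 0.19853

0.1985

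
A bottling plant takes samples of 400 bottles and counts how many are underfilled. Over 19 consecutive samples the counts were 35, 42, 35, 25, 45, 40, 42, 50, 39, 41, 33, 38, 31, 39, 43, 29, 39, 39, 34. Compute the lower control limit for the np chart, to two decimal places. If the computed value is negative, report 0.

p̄ = Σdᵢ / (k·n) = 719 / (19 × 400) = 0.09461
LCL = np̄ − 3·√(np̄(1−p̄)) = 37.8421 − 3 × 5.8534 = 20.2820

20.28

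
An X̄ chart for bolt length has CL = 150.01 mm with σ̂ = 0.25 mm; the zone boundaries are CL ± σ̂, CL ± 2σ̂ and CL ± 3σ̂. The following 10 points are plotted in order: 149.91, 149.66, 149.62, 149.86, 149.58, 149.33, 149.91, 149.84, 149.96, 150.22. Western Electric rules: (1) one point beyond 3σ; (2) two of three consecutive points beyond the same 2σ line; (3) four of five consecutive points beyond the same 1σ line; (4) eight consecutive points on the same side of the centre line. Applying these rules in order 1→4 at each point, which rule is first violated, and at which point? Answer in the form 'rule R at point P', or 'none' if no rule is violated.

Zone of each point (C = within 1σ̂, B = 1σ̂–2σ̂, A = 2σ̂–3σ̂, * = beyond 3σ̂; sign = side of CL): 1:-C, 2:-B, 3:-B, 4:-C, 5:-B, 6:-A, 7:-C, 8:-C, 9:-C, 10:+C
Rule 3 (four of five consecutive points beyond the same 1σ limit) is satisfied at point 6.

rule 3 at point 6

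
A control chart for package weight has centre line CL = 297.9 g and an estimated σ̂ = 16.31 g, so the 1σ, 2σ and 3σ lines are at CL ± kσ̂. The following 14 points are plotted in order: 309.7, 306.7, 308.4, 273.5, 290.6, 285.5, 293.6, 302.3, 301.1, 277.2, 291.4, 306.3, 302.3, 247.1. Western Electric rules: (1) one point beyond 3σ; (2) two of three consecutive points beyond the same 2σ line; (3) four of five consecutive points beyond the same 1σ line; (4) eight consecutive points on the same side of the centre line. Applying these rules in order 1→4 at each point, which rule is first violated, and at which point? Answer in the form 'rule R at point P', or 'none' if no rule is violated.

Zone of each point (C = within 1σ̂, B = 1σ̂–2σ̂, A = 2σ̂–3σ̂, * = beyond 3σ̂; sign = side of CL): 1:+C, 2:+C, 3:+C, 4:-B, 5:-C, 6:-C, 7:-C, 8:+C, 9:+C, 10:-B, 11:-C, 12:+C, 13:+C, 14:-*
Rule 1 (one point beyond the 3σ limits) is satisfied at point 14.

rule 1 at point 14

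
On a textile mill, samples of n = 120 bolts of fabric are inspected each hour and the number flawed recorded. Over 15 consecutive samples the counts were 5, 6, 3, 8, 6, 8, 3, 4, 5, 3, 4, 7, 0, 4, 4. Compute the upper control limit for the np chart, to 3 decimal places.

11.020

p̄ = Σdᵢ / (k·n) = 70 / (15 × 120) = 0.03889
UCL = np̄ + 3·√(np̄(1−p̄)) = 4.6667 + 3 × √(4.6667×0.96111) = 4.6667 + 3 × 2.1178 = 11.0201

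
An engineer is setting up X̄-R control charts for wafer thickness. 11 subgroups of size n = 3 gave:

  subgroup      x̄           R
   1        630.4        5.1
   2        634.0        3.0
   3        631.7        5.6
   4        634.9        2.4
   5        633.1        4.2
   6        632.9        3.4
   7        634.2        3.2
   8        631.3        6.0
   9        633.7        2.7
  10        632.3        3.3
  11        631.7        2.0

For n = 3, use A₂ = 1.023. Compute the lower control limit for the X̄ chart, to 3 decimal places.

X̄̄ = (630.4 + 634.0 + 631.7 + 634.9 + 633.1 + 632.9 + 634.2 + 631.3 + 633.7 + 632.3 + 631.7) / 11 = 6960.2000 / 11 = 632.7455
R̄ = (5.1 + 3.0 + 5.6 + 2.4 + 4.2 + 3.4 + 3.2 + 6.0 + 2.7 + 3.3 + 2.0) / 11 = 40.9000 / 11 = 3.7182
LCL = X̄̄ − A₂·R̄ = 632.7455 − 1.023 × 3.7182 = 628.9418

628.942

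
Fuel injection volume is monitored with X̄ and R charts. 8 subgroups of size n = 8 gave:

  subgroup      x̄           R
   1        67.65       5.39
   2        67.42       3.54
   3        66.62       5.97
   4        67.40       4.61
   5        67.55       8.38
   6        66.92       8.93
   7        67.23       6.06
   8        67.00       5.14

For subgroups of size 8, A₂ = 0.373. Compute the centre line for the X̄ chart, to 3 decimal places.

X̄̄ = (67.65 + 67.42 + 66.62 + 67.40 + 67.55 + 66.92 + 67.23 + 67.00) / 8 = 537.7900 / 8 = 67.2237
CL = X̄̄ = 67.2237

67.224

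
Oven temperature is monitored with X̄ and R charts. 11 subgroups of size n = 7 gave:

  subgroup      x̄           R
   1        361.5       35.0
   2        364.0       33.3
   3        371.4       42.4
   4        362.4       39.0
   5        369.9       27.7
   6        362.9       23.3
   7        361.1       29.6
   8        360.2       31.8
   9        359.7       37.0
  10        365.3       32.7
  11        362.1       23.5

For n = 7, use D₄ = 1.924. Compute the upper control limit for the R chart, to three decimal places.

62.145

R̄ = (35.0 + 33.3 + 42.4 + 39.0 + 27.7 + 23.3 + 29.6 + 31.8 + 37.0 + 32.7 + 23.5) / 11 = 355.3000 / 11 = 32.3000
UCL_R = D₄·R̄ = 1.924 × 32.3000 = 62.1452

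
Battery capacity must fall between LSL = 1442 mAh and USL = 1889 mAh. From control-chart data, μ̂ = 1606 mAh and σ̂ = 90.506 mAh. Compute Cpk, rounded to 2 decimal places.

Cpu = (USL − μ̂) / (3σ̂) = (1889 − 1606) / (3 × 90.506) = 1.0423; Cpl = (μ̂ − LSL) / (3σ̂) = (1606 − 1442) / (3 × 90.506) = 0.6040; Cpk = min(Cpu, Cpl) = 0.6040

0.60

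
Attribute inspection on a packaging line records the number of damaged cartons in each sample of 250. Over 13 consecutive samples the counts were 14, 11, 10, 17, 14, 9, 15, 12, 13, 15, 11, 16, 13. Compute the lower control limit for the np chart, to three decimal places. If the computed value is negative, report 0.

p̄ = Σdᵢ / (k·n) = 170 / (13 × 250) = 0.05231
LCL = np̄ − 3·√(np̄(1−p̄)) = 13.0769 − 3 × 3.5204 = 2.5159

2.516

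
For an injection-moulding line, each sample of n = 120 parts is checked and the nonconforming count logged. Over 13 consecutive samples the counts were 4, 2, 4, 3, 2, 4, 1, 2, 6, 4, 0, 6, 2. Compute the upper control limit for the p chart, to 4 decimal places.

p̄ = Σdᵢ / (k·n) = 40 / (13 × 120) = 0.02564
UCL = p̄ + 3·√(p̄(1−p̄)/n) = 0.02564 + 3 × √(0.02564×0.97436/120) = 0.02564 + 3 × 0.01443 = 0.06893

0.0689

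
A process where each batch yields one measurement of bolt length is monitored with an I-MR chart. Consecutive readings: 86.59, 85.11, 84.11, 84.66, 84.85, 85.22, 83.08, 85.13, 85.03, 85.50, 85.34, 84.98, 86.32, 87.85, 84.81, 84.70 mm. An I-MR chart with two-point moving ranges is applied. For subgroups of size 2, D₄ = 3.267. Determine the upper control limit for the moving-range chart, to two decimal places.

3.24

Moving ranges: 1.48, 1.00, 0.55, 0.19, 0.37, 2.14, 2.05, 0.10, 0.47, 0.16, 0.36, 1.34, 1.53, 3.04, 0.11; M̄R̄ = 14.8900 / 15 = 0.9927
UCL_MR = D₄·M̄R̄ = 3.267 × 0.9927 = 3.2430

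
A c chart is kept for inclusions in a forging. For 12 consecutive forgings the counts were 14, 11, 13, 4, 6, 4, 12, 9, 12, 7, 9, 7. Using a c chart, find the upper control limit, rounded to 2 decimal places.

c̄ = (14 + 11 + 13 + 4 + 6 + 4 + 12 + 9 + 12 + 7 + 9 + 7) / 12 = 108 / 12 = 9.0000
UCL = c̄ + 3√c̄ = 9.0000 + 3 × √9.0000 = 9.0000 + 3 × 3.0000 = 18.0000

18.00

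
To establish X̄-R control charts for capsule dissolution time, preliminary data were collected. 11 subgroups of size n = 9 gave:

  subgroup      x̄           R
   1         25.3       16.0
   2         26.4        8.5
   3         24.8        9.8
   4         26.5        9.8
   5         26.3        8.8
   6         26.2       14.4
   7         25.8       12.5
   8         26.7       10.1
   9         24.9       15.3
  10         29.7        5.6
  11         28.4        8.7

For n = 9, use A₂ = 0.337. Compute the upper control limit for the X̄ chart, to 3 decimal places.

30.116

X̄̄ = (25.3 + 26.4 + 24.8 + 26.5 + 26.3 + 26.2 + 25.8 + 26.7 + 24.9 + 29.7 + 28.4) / 11 = 291.0000 / 11 = 26.4545
R̄ = (16.0 + 8.5 + 9.8 + 9.8 + 8.8 + 14.4 + 12.5 + 10.1 + 15.3 + 5.6 + 8.7) / 11 = 119.5000 / 11 = 10.8636
UCL = X̄̄ + A₂·R̄ = 26.4545 + 0.337 × 10.8636 = 30.1156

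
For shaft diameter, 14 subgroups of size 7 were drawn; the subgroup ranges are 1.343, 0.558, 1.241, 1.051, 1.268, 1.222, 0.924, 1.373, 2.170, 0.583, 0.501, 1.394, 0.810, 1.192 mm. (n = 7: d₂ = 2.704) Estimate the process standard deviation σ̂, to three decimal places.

R̄ = (1.343 + 0.558 + 1.241 + 1.051 + 1.268 + 1.222 + 0.924 + 1.373 + 2.170 + 0.583 + 0.501 + 1.394 + 0.810 + 1.192) / 14 = 1.1164
σ̂ = R̄ / d₂ = 1.1164 / 2.704 = 0.4129

0.413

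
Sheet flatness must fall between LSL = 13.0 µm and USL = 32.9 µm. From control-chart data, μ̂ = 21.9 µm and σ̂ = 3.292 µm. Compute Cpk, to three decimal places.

0.901

Cpu = (USL − μ̂) / (3σ̂) = (32.9 − 21.9) / (3 × 3.292) = 1.1138; Cpl = (μ̂ − LSL) / (3σ̂) = (21.9 − 13.0) / (3 × 3.292) = 0.9012; Cpk = min(Cpu, Cpl) = 0.9012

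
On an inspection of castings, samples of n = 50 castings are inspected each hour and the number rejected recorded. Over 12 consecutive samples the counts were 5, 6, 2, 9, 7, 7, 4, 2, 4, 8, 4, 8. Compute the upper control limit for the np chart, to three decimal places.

12.137

p̄ = Σdᵢ / (k·n) = 66 / (12 × 50) = 0.11000
UCL = np̄ + 3·√(np̄(1−p̄)) = 5.5000 + 3 × √(5.5000×0.89000) = 5.5000 + 3 × 2.2125 = 12.1374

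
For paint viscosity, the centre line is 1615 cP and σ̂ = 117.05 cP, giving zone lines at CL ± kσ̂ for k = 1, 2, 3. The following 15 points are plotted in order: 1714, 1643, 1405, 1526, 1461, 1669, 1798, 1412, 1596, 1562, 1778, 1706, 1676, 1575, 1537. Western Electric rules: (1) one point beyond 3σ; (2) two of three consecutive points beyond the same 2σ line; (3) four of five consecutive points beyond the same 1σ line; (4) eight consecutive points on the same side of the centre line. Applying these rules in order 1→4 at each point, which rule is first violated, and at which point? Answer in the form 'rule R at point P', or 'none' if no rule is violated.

Zone of each point (C = within 1σ̂, B = 1σ̂–2σ̂, A = 2σ̂–3σ̂, * = beyond 3σ̂; sign = side of CL): 1:+C, 2:+C, 3:-B, 4:-C, 5:-B, 6:+C, 7:+B, 8:-B, 9:-C, 10:-C, 11:+B, 12:+C, 13:+C, 14:-C, 15:-C
No rule fires across all 15 points.

none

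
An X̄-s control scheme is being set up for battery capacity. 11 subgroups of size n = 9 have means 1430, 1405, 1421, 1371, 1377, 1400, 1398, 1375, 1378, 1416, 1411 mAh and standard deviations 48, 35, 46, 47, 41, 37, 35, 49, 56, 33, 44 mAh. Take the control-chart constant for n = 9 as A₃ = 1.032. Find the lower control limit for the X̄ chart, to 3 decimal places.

1354.175

X̄̄ = (1430 + 1405 + 1421 + 1371 + 1377 + 1400 + 1398 + 1375 + 1378 + 1416 + 1411) / 11 = 1398.3636
s̄ = (48 + 35 + 46 + 47 + 41 + 37 + 35 + 49 + 56 + 33 + 44) / 11 = 42.8182
LCL = X̄̄ − A₃·s̄ = 1398.3636 − 1.032 × 42.8182 = 1354.1753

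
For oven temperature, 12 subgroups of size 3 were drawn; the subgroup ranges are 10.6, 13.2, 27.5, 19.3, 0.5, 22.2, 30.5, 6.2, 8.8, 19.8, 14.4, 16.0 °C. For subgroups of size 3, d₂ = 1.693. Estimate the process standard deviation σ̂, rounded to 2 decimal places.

9.30

R̄ = (10.6 + 13.2 + 27.5 + 19.3 + 0.5 + 22.2 + 30.5 + 6.2 + 8.8 + 19.8 + 14.4 + 16.0) / 12 = 15.7500
σ̂ = R̄ / d₂ = 15.7500 / 1.693 = 9.3030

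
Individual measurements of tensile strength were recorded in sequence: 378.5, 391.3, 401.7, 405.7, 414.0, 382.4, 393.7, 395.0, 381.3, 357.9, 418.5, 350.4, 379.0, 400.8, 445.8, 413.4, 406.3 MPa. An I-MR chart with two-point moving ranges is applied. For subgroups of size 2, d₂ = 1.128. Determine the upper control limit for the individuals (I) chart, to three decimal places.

458.273

X̄ = (378.5 + 391.3 + 401.7 + 405.7 + 414.0 + 382.4 + 393.7 + 395.0 + 381.3 + 357.9 + 418.5 + 350.4 + 379.0 + 400.8 + 445.8 + 413.4 + 406.3) / 17 = 395.0412
Moving ranges: 12.8, 10.4, 4.0, 8.3, 31.6, 11.3, 1.3, 13.7, 23.4, 60.6, 68.1, 28.6, 21.8, 45.0, 32.4, 7.1; M̄R̄ = 380.4000 / 16 = 23.7750
UCL = X̄ + 3·M̄R̄/d₂ = 395.0412 + 3 × 23.7750 / 1.128 = 458.2726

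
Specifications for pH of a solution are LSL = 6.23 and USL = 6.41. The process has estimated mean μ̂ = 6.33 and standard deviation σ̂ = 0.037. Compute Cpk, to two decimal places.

Cpu = (USL − μ̂) / (3σ̂) = (6.41 − 6.33) / (3 × 0.037) = 0.7207; Cpl = (μ̂ − LSL) / (3σ̂) = (6.33 − 6.23) / (3 × 0.037) = 0.9009; Cpk = min(Cpu, Cpl) = 0.7207

0.72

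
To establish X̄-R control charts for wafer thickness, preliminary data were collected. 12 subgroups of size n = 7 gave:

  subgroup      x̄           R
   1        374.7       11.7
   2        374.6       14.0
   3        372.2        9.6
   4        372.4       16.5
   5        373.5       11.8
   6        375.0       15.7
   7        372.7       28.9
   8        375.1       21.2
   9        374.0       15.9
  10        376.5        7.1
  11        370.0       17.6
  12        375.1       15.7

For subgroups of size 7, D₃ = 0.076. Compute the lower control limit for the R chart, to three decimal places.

R̄ = (11.7 + 14.0 + 9.6 + 16.5 + 11.8 + 15.7 + 28.9 + 21.2 + 15.9 + 7.1 + 17.6 + 15.7) / 12 = 185.7000 / 12 = 15.4750
LCL_R = D₃·R̄ = 0.076 × 15.4750 = 1.1761

1.176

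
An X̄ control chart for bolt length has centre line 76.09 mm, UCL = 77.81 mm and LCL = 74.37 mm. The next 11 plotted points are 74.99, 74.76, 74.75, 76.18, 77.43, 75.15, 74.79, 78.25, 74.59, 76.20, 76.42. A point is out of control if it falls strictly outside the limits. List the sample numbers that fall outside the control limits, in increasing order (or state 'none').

Compare each point to [74.37, 77.81]: sample 8 = 78.25 > UCL.

8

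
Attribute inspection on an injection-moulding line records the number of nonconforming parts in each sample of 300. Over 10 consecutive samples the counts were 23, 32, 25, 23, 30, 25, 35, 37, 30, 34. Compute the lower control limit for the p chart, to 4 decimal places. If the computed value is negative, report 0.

0.0465

p̄ = Σdᵢ / (k·n) = 294 / (10 × 300) = 0.09800
LCL = p̄ − 3·√(p̄(1−p̄)/n) = 0.09800 − 3 × 0.01717 = 0.04650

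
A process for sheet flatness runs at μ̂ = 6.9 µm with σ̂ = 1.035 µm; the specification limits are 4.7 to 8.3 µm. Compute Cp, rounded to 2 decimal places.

Cp = (USL − LSL) / (6σ̂) = (8.3 − 4.7) / (6 × 1.035) = 3.6000 / 6.2100 = 0.5797

0.58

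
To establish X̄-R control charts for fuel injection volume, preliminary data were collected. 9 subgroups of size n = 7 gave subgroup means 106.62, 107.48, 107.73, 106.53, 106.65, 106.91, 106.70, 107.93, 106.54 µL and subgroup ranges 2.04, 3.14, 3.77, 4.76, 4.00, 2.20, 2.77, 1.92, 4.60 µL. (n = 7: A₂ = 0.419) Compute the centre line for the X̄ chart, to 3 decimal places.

107.010

X̄̄ = (106.62 + 107.48 + 107.73 + 106.53 + 106.65 + 106.91 + 106.70 + 107.93 + 106.54) / 9 = 963.0900 / 9 = 107.0100
CL = X̄̄ = 107.0100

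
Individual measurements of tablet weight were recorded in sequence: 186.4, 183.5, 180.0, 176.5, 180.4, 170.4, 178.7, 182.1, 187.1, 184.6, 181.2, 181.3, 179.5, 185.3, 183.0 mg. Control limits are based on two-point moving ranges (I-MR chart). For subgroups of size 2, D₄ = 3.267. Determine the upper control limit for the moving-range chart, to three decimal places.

Moving ranges: 2.9, 3.5, 3.5, 3.9, 10.0, 8.3, 3.4, 5.0, 2.5, 3.4, 0.1, 1.8, 5.8, 2.3; M̄R̄ = 56.4000 / 14 = 4.0286
UCL_MR = D₄·M̄R̄ = 3.267 × 4.0286 = 13.1613

13.161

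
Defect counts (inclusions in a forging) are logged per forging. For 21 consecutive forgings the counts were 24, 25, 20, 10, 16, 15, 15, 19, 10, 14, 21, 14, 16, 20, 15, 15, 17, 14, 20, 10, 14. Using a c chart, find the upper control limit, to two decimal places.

28.52

c̄ = (24 + 25 + 20 + 10 + 16 + 15 + 15 + 19 + 10 + 14 + 21 + 14 + 16 + 20 + 15 + 15 + 17 + 14 + 20 + 10 + 14) / 21 = 344 / 21 = 16.3810
UCL = c̄ + 3√c̄ = 16.3810 + 3 × √16.3810 = 16.3810 + 3 × 4.0473 = 28.5230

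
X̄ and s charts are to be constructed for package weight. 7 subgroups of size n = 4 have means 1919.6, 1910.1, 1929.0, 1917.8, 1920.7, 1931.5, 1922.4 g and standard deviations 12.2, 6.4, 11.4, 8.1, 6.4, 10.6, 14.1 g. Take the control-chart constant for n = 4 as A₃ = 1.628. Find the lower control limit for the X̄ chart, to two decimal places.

X̄̄ = (1919.6 + 1910.1 + 1929.0 + 1917.8 + 1920.7 + 1931.5 + 1922.4) / 7 = 1921.5857
s̄ = (12.2 + 6.4 + 11.4 + 8.1 + 6.4 + 10.6 + 14.1) / 7 = 9.8857
LCL = X̄̄ − A₃·s̄ = 1921.5857 − 1.628 × 9.8857 = 1905.4918

1905.49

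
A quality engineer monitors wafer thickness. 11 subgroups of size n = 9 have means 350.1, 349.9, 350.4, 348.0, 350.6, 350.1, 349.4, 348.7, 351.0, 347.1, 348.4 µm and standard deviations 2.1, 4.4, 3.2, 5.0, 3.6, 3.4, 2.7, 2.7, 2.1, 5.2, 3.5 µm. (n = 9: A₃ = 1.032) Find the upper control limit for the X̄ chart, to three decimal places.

352.983

X̄̄ = (350.1 + 349.9 + 350.4 + 348.0 + 350.6 + 350.1 + 349.4 + 348.7 + 351.0 + 347.1 + 348.4) / 11 = 349.4273
s̄ = (2.1 + 4.4 + 3.2 + 5.0 + 3.6 + 3.4 + 2.7 + 2.7 + 2.1 + 5.2 + 3.5) / 11 = 3.4455
UCL = X̄̄ + A₃·s̄ = 349.4273 + 1.032 × 3.4455 = 352.9830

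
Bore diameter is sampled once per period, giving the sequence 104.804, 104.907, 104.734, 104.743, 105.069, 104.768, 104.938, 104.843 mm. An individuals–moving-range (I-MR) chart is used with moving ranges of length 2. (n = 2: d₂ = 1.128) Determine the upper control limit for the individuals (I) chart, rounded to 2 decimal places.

105.30

X̄ = (104.804 + 104.907 + 104.734 + 104.743 + 105.069 + 104.768 + 104.938 + 104.843) / 8 = 104.8508
Moving ranges: 0.103, 0.173, 0.009, 0.326, 0.301, 0.170, 0.095; M̄R̄ = 1.1770 / 7 = 0.1681
UCL = X̄ + 3·M̄R̄/d₂ = 104.8508 + 3 × 0.1681 / 1.128 = 105.2979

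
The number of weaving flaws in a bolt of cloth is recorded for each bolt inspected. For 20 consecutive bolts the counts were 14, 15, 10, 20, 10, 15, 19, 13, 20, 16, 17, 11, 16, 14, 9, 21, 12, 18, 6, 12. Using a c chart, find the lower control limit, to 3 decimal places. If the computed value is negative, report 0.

3.016

c̄ = (14 + 15 + 10 + 20 + 10 + 15 + 19 + 13 + 20 + 16 + 17 + 11 + 16 + 14 + 9 + 21 + 12 + 18 + 6 + 12) / 20 = 288 / 20 = 14.4000
LCL = c̄ − 3√c̄ = 14.4000 − 3 × 3.7947 = 3.0158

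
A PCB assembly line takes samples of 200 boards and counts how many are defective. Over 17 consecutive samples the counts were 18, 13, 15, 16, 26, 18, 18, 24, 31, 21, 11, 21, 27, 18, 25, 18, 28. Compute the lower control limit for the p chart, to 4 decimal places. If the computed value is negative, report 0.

p̄ = Σdᵢ / (k·n) = 348 / (17 × 200) = 0.10235
LCL = p̄ − 3·√(p̄(1−p̄)/n) = 0.10235 − 3 × 0.02143 = 0.03805

0.0381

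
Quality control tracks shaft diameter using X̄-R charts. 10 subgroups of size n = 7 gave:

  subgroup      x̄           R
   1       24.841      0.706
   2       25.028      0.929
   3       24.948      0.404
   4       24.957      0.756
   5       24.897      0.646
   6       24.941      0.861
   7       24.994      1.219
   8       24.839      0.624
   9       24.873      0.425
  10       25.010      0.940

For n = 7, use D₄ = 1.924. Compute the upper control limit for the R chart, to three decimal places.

R̄ = (0.706 + 0.929 + 0.404 + 0.756 + 0.646 + 0.861 + 1.219 + 0.624 + 0.425 + 0.940) / 10 = 7.5100 / 10 = 0.7510
UCL_R = D₄·R̄ = 1.924 × 0.7510 = 1.4449

1.445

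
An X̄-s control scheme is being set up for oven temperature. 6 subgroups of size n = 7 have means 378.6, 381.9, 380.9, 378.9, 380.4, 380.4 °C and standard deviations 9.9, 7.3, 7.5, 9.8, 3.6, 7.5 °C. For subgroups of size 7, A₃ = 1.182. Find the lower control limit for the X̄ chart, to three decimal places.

X̄̄ = (378.6 + 381.9 + 380.9 + 378.9 + 380.4 + 380.4) / 6 = 380.1833
s̄ = (9.9 + 7.3 + 7.5 + 9.8 + 3.6 + 7.5) / 6 = 7.6000
LCL = X̄̄ − A₃·s̄ = 380.1833 − 1.182 × 7.6000 = 371.2001

371.200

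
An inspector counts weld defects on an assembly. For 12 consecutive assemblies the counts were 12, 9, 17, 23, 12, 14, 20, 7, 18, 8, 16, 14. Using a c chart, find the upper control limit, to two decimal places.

c̄ = (12 + 9 + 17 + 23 + 12 + 14 + 20 + 7 + 18 + 8 + 16 + 14) / 12 = 170 / 12 = 14.1667
UCL = c̄ + 3√c̄ = 14.1667 + 3 × √14.1667 = 14.1667 + 3 × 3.7639 = 25.4583

25.46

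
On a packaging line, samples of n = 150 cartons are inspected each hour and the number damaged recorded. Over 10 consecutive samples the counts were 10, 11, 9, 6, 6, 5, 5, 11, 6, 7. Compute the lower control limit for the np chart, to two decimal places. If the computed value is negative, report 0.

0.00

p̄ = Σdᵢ / (k·n) = 76 / (10 × 150) = 0.05067
LCL = np̄ − 3·√(np̄(1−p̄)) = 7.6000 − 3 × 2.6861 = -0.4582 → 0 (negative, so LCL = 0)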